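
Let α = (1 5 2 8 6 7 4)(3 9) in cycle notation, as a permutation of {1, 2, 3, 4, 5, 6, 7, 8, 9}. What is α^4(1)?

1 lies in the 7-cycle (1 5 2 8 6 7 4).
Stepping 4 places around the cycle: 1 → 5 → 2 → 8 → 6.

6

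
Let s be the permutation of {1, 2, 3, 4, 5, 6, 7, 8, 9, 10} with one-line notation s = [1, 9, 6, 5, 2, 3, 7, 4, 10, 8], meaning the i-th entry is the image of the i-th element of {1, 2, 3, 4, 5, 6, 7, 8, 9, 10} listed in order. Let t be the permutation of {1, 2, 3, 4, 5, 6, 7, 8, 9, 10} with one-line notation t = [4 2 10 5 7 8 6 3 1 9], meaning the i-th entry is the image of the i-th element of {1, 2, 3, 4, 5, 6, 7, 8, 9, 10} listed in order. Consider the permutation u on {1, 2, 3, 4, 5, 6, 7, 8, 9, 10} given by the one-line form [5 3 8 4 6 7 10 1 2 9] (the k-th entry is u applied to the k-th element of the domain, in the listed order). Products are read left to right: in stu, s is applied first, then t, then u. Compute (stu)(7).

Chase 7: s(7) = 7; t(7) = 6; u(6) = 7. Hence (stu)(7) = 7.

7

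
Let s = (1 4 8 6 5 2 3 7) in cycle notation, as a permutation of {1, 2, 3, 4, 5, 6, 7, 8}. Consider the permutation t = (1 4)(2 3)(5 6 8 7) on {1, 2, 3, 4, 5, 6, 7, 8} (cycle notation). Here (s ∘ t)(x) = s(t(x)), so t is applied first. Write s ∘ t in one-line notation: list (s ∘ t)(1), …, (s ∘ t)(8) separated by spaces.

8 7 3 4 5 6 2 1

(s ∘ t)(x) = s(t(x)). Computing each image: s(t(1)) = s(4) = 8, s(t(2)) = s(3) = 7, s(t(3)) = s(2) = 3, s(t(4)) = s(1) = 4, s(t(5)) = s(6) = 5, s(t(6)) = s(8) = 6, s(t(7)) = s(5) = 2, s(t(8)) = s(7) = 1.
Hence s ∘ t = [8 7 3 4 5 6 2 1].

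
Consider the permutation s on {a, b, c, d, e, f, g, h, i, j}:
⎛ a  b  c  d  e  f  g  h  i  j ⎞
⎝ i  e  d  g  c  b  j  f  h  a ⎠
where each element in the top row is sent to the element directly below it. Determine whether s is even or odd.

In disjoint-cycle form the cycle lengths are 10.
A cycle is odd iff its length is even; s has 1 even-length cycle, so sgn(s) = (−1)^1 and s is odd.

odd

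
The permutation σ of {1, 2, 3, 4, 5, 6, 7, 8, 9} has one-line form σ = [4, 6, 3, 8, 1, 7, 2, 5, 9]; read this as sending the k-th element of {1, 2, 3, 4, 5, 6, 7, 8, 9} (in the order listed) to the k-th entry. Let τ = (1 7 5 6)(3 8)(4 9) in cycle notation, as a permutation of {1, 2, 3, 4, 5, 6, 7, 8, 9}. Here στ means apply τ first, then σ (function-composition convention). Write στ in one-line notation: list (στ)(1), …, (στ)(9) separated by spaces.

2 6 5 9 7 4 1 3 8

For each element, apply τ then σ: 1 → 7 → 2; 2 → 2 → 6; 3 → 8 → 5; 4 → 9 → 9; 5 → 6 → 7; 6 → 1 → 4; 7 → 5 → 1; 8 → 3 → 3; 9 → 4 → 8.
So στ in one-line form is 2 6 5 9 7 4 1 3 8.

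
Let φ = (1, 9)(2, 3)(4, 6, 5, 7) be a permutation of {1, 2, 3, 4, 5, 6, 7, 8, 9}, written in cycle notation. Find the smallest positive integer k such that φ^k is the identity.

The cycle type of φ is (4, 2, 2, 1).
The order is lcm(4, 2, 2) = 4.

4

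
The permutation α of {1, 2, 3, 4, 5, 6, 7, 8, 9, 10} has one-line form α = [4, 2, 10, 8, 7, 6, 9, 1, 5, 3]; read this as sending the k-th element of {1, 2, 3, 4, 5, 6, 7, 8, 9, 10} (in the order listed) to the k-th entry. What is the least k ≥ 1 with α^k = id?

Decomposing into disjoint cycles gives cycle lengths 3, 3, 2, 1, 1.
The order of α is the least common multiple of its cycle lengths: lcm(3, 3, 2) = 6.

6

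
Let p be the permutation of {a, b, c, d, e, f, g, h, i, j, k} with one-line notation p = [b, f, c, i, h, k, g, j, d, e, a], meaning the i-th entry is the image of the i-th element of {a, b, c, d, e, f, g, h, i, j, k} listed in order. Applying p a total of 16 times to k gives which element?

k

Tracing k → a → … returns to k after 4 steps, so k lies in a 4-cycle (a, b, f, k).
Since the cycle has length 4, p^16 acts on it the same as p^0 (16 mod 4 = 0).
So p^16(k) = k.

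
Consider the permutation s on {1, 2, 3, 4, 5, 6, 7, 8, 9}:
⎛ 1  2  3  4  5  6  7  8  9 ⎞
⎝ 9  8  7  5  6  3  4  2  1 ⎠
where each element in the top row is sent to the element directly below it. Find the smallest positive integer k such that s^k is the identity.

Writing s as disjoint cycles, the cycle lengths are 5, 2, 2.
The order is lcm(5, 2, 2) = 10.

10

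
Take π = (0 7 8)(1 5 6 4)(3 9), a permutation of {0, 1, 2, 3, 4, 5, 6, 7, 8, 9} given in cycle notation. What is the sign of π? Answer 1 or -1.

The cycle lengths are 4, 3, 2, 1.
A cycle of length ℓ contributes ℓ−1 transpositions, so π is a product of 3 + 2 + 1 = 6 transpositions — even.

1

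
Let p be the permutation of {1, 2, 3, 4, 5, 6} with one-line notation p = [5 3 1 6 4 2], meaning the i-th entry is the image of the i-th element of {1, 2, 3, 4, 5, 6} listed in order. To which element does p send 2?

3

2 is element number 2 of the domain, and entry number 2 of the one-line form is 3, so p(2) = 3.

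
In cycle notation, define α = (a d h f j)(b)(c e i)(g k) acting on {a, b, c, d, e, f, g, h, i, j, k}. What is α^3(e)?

e lies in the 3-cycle (c e i).
Since the cycle has length 3, α^3 acts on it the same as α^0 (3 mod 3 = 0).
So α^3(e) = e.

e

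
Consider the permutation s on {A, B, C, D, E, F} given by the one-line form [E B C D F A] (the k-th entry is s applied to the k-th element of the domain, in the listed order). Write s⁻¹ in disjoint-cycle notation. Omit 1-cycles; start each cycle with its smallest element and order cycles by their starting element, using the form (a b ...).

(A F E)

The cycle decomposition of s is (A E F).
The inverse reverses every cycle; in canonical form, s⁻¹ = (A F E).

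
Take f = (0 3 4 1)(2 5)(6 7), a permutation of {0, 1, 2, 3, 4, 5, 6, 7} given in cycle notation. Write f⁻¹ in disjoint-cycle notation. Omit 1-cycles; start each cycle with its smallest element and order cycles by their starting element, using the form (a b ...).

The inverse reverses each cycle.
Reversing each cycle of f and rotating so the smallest element leads gives (0 1 4 3)(2 5)(6 7).

(0 1 4 3)(2 5)(6 7)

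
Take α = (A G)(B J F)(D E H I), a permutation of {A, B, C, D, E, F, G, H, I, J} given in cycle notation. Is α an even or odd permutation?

even

The cycle lengths are 4, 3, 2, 1.
A cycle of length ℓ contributes ℓ−1 transpositions, so α is a product of 3 + 2 + 1 = 6 transpositions — even.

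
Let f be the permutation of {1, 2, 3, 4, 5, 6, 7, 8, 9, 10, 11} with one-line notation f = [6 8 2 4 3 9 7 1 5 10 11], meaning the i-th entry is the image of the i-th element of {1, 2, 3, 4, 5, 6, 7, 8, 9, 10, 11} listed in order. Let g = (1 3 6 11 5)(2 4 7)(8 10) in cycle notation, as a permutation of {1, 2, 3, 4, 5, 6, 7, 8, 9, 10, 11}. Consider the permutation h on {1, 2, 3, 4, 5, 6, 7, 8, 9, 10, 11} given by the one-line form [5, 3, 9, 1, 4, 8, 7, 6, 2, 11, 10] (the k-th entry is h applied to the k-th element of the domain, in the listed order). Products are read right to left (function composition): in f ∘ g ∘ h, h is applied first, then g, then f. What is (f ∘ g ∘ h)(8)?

(f ∘ g ∘ h)(8) = f(g(h(8))). h(8) = 6, then g(6) = 11, then f(11) = 11, so the result is 11.

11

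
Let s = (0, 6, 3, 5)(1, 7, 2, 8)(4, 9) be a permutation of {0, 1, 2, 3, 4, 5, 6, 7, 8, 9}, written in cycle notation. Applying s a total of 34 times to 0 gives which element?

3

0 lies in the 4-cycle (0, 6, 3, 5).
On a 4-cycle, s^4 is the identity, so s^34 = s^2 there (34 ≡ 2 mod 4).
Advancing 2 steps from 0: 0 → 6 → 3.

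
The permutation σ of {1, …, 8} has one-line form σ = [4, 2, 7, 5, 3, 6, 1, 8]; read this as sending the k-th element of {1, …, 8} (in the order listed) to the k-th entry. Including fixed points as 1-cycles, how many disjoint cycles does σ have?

4

The cycle decomposition is (1 4 5 3 7)(2)(6)(8), which has 4 cycles (counting 1-cycles).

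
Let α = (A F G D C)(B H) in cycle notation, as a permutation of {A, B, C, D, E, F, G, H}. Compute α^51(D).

D lies in the 5-cycle (A F G D C).
On a 5-cycle, α^5 is the identity, so α^51 = α^1 there (51 ≡ 1 mod 5).
Stepping 1 place around the cycle: D → C.

C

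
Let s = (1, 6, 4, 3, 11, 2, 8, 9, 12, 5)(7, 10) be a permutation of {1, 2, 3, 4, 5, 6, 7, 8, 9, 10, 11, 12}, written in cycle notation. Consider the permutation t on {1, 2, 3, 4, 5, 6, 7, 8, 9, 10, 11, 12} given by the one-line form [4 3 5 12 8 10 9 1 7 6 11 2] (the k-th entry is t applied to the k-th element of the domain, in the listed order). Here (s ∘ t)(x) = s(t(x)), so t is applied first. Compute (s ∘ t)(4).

5

t(4) = 12, then s(12) = 5; composing gives (s ∘ t)(4) = 5.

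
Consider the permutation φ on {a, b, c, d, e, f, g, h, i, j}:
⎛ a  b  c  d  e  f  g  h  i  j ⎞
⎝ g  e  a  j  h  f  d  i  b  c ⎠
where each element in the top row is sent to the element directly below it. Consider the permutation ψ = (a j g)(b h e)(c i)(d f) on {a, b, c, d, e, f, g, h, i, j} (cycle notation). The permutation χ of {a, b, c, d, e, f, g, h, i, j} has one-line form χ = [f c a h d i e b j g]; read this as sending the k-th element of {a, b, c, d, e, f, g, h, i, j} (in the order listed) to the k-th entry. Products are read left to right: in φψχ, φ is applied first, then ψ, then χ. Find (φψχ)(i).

(φψχ)(i) = χ(ψ(φ(i))). φ(i) = b, then ψ(b) = h, then χ(h) = b, so the result is b.

b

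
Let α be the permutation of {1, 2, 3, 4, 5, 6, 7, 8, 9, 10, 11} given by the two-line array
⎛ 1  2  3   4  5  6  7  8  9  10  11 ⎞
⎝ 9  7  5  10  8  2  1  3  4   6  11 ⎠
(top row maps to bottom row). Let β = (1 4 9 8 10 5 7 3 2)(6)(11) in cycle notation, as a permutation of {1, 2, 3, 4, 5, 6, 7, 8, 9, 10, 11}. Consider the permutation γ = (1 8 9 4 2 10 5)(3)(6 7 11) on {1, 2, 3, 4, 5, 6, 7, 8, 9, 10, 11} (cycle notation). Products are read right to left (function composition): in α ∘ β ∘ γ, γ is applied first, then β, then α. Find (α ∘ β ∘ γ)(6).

(α ∘ β ∘ γ)(6) = α(β(γ(6))). γ(6) = 7, then β(7) = 3, then α(3) = 5, so the result is 5.

5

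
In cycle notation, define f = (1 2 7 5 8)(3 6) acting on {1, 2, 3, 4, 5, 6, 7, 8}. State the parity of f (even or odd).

odd

The cycle lengths are 5, 2, 1.
A cycle is odd iff its length is even; f has 1 even-length cycle, so sgn(f) = (−1)^1 and f is odd.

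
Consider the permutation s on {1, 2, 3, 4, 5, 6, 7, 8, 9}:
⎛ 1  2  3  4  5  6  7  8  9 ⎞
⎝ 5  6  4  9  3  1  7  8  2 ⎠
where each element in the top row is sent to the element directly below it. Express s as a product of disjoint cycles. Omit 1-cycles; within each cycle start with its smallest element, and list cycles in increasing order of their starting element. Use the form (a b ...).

Iterating s from 1 gives 1 → 5 → 3 → 4 → 9 → 2 → 6 → 1; that is the 7-cycle (1 5 3 4 9 2 6).
Repeating from the next unused element and collecting all non-trivial cycles gives (1 5 3 4 9 2 6).

(1 5 3 4 9 2 6)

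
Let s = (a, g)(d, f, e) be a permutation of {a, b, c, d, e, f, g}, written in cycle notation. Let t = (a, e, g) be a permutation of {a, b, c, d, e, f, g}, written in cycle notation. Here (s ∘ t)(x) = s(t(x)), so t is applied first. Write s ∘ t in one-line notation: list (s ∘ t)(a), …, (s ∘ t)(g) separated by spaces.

d b c f a e g

For each element, apply t then s: a → e → d; b → b → b; c → c → c; d → d → f; e → g → a; f → f → e; g → a → g.
Collecting the images, s ∘ t = [d b c f a e g].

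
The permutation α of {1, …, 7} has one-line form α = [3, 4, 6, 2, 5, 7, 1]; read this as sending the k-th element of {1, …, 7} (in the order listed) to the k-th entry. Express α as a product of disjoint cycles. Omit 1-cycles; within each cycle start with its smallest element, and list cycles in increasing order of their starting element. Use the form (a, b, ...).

Iterating α from 1 gives 1 → 3 → 6 → 7 → 1; that is the 4-cycle (1, 3, 6, 7).
Continuing from each remaining unvisited element yields (1, 3, 6, 7)(2, 4).

(1, 3, 6, 7)(2, 4)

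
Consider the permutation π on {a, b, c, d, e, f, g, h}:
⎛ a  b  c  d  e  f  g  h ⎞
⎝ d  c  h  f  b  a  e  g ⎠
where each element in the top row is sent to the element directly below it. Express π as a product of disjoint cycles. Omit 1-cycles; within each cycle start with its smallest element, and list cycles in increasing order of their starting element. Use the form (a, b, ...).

(a, d, f)(b, c, h, g, e)

From a: a → d → f → a, closing the cycle (a, d, f).
Continuing from each remaining unvisited element yields (a, d, f)(b, c, h, g, e).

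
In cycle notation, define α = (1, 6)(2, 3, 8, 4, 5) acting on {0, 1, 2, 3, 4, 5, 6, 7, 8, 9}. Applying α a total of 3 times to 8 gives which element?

8 lies in the 5-cycle (2, 3, 8, 4, 5).
Advancing 3 steps from 8: 8 → 4 → 5 → 2.

2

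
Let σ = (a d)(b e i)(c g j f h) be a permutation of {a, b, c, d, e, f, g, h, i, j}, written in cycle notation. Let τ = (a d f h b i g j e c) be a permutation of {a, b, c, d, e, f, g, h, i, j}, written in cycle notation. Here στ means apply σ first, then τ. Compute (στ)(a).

First apply σ: σ(a) = d, then τ(d) = f. Thus (στ)(a) = f.

f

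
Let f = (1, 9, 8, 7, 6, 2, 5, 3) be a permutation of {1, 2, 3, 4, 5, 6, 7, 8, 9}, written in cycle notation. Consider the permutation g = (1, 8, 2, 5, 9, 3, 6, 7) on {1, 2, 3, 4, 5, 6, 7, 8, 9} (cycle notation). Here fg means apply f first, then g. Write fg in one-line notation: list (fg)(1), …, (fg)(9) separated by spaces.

For each element, apply f then g: 1 → 9 → 3; 2 → 5 → 9; 3 → 1 → 8; 4 → 4 → 4; 5 → 3 → 6; 6 → 2 → 5; 7 → 6 → 7; 8 → 7 → 1; 9 → 8 → 2.
Collecting the images, fg = [3 9 8 4 6 5 7 1 2].

3 9 8 4 6 5 7 1 2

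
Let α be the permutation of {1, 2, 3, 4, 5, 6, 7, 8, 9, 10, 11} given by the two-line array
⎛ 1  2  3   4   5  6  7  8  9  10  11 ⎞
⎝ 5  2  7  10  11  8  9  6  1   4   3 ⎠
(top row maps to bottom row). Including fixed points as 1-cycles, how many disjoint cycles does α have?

4

The cycle decomposition is (1, 5, 11, 3, 7, 9)(2)(4, 10)(6, 8), which has 4 cycles (counting 1-cycles).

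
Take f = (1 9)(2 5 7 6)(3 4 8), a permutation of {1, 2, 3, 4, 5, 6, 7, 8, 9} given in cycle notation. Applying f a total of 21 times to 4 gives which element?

4

4 lies in the 3-cycle (3 4 8).
On a 3-cycle, f^3 is the identity, so f^21 = f^0 there (21 ≡ 0 mod 3).
So f^21(4) = 4.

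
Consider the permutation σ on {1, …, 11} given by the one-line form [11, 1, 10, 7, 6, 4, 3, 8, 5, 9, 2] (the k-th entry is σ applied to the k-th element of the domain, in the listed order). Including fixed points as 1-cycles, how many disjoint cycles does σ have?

The cycle decomposition is (1 11 2)(3 10 9 5 6 4 7)(8), which has 3 cycles (counting 1-cycles).

3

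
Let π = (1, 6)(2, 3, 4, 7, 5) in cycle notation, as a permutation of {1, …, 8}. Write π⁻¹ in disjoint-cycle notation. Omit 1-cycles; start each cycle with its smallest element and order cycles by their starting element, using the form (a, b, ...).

(1, 6)(2, 5, 7, 4, 3)

The inverse reverses each cycle.
Reversing each cycle of π and rotating so the smallest element leads gives (1, 6)(2, 5, 7, 4, 3).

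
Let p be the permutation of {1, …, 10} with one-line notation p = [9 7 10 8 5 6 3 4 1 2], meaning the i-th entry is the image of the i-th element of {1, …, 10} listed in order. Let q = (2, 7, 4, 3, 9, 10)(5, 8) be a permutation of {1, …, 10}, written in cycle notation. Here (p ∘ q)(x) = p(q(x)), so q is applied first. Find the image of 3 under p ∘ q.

1

First apply q: q(3) = 9, then p(9) = 1. Thus (p ∘ q)(3) = 1.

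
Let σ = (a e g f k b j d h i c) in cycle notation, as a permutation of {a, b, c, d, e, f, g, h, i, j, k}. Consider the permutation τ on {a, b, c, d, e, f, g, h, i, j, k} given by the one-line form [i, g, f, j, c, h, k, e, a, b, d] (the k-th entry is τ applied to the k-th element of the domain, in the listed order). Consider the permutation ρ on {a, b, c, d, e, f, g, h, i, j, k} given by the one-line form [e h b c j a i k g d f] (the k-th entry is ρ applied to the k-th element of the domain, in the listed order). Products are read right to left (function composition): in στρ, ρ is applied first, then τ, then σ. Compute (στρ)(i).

b

Chase i: ρ(i) = g; τ(g) = k; σ(k) = b. Hence (στρ)(i) = b.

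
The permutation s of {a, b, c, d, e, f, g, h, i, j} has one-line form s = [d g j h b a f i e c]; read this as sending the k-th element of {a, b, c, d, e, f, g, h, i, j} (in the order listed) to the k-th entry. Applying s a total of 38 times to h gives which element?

Tracing h → i → … returns to h after 8 steps, so h lies in an 8-cycle (a, d, h, i, e, b, g, f).
Powers repeat with period 8 on this cycle, and 38 mod 8 = 6, so s^38(h) = s^6(h).
Stepping 6 places around the cycle: h → i → e → b → g → f → a.

a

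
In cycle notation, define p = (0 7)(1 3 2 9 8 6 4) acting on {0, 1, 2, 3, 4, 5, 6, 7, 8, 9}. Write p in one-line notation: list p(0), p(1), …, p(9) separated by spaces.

Image by image: 0→7, 1→3, 2→9, 3→2, 4→1, 5→5, 6→4, 7→0, 8→6, 9→8.
So the one-line form is 7 3 9 2 1 5 4 0 6 8.

7 3 9 2 1 5 4 0 6 8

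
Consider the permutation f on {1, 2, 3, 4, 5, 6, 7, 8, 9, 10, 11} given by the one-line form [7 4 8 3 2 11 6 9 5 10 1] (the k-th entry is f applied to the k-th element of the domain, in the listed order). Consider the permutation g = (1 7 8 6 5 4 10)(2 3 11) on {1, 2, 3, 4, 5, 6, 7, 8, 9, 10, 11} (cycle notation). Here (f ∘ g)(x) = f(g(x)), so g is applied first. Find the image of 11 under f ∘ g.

First apply g: g(11) = 2, then f(2) = 4. Thus (f ∘ g)(11) = 4.

4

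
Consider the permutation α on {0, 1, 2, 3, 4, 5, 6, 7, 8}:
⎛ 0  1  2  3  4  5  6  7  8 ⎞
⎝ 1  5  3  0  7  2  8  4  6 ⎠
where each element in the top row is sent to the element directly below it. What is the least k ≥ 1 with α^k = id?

10

Writing α as disjoint cycles, the cycle lengths are 5, 2, 2.
The order is lcm(5, 2, 2) = 10.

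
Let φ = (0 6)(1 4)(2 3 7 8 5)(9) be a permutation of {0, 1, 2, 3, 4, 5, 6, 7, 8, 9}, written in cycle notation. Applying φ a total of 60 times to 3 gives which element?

3 lies in the 5-cycle (2 3 7 8 5).
Powers repeat with period 5 on this cycle, and 60 mod 5 = 0, so φ^60(3) = φ^0(3).
So φ^60(3) = 3.

3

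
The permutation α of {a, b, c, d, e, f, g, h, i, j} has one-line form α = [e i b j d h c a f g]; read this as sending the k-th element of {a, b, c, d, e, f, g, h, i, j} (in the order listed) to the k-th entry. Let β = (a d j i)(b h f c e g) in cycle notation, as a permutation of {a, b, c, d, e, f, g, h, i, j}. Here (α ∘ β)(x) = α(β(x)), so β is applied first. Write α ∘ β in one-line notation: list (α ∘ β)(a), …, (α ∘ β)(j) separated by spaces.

j a d g c b i h e f

(α ∘ β)(x) = α(β(x)). Computing each image: α(β(a)) = α(d) = j, α(β(b)) = α(h) = a, α(β(c)) = α(e) = d, α(β(d)) = α(j) = g, α(β(e)) = α(g) = c, α(β(f)) = α(c) = b, α(β(g)) = α(b) = i, α(β(h)) = α(f) = h, α(β(i)) = α(a) = e, α(β(j)) = α(i) = f.
Hence α ∘ β = [j a d g c b i h e f].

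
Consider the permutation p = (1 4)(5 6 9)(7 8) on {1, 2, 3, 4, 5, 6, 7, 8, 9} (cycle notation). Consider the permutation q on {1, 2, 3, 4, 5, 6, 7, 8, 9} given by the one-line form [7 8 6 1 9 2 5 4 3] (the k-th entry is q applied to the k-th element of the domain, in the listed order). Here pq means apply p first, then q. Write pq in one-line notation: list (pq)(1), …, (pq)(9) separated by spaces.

1 8 6 7 2 3 4 5 9

Chase each element through p then q: 1 → 4 → 1; 2 → 2 → 8; 3 → 3 → 6; 4 → 1 → 7; 5 → 6 → 2; 6 → 9 → 3; 7 → 8 → 4; 8 → 7 → 5; 9 → 5 → 9.
So pq in one-line form is 1 8 6 7 2 3 4 5 9.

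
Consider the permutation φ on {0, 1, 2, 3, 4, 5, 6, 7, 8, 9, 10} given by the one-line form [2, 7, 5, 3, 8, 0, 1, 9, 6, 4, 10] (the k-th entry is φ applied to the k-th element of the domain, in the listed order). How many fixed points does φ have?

The fixed points (elements with φ(x) = x) are {3, 10}, so there are 2.

2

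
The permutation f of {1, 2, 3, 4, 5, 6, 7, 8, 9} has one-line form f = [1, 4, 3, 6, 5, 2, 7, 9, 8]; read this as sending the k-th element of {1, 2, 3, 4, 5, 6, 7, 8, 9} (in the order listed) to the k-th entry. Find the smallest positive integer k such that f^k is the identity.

6

Writing f as disjoint cycles, the cycle lengths are 3, 2, 1, 1, 1, 1.
The order of f is the least common multiple of its cycle lengths: lcm(3, 2) = 6.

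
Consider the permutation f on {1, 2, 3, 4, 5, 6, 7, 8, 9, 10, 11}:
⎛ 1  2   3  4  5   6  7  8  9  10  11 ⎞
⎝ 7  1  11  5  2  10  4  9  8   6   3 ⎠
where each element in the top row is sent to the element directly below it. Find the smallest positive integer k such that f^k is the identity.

Decomposing into disjoint cycles gives cycle lengths 5, 2, 2, 2.
Since disjoint cycles commute, ord(f) = lcm(5, 2, 2, 2) = 10.

10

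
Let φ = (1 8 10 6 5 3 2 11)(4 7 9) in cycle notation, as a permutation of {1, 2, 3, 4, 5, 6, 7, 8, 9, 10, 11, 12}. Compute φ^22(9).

4

9 lies in the 3-cycle (4 7 9).
Since the cycle has length 3, φ^22 acts on it the same as φ^1 (22 mod 3 = 1).
Advancing 1 step from 9: 9 → 4.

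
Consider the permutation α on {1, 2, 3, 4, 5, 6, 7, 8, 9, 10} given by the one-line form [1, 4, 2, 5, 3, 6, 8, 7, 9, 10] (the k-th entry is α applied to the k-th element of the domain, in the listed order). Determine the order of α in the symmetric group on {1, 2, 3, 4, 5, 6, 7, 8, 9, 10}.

The disjoint-cycle form of α has cycle lengths 4, 2, 1, 1, 1, 1.
The order of α is the least common multiple of its cycle lengths: lcm(4, 2) = 4.

4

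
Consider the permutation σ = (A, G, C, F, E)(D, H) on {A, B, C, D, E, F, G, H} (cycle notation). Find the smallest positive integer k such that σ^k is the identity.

The cycle type of σ is (5, 2, 1).
The order of σ is the least common multiple of its cycle lengths: lcm(5, 2) = 10.

10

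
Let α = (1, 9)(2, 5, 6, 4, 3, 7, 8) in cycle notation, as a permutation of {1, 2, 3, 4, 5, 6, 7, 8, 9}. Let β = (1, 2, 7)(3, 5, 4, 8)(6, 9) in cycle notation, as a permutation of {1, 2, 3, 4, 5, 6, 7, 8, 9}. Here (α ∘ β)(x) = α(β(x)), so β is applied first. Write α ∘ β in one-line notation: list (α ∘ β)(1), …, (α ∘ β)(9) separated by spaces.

For each element, apply β then α: 1 → 2 → 5; 2 → 7 → 8; 3 → 5 → 6; 4 → 8 → 2; 5 → 4 → 3; 6 → 9 → 1; 7 → 1 → 9; 8 → 3 → 7; 9 → 6 → 4.
Collecting the images, α ∘ β = [5 8 6 2 3 1 9 7 4].

5 8 6 2 3 1 9 7 4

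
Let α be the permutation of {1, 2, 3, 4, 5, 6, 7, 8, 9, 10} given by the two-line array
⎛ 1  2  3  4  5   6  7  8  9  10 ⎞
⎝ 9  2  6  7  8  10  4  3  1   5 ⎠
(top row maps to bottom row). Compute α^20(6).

6

Tracing 6 → 10 → … returns to 6 after 5 steps, so 6 lies in a 5-cycle (3, 6, 10, 5, 8).
Powers repeat with period 5 on this cycle, and 20 mod 5 = 0, so α^20(6) = α^0(6).
So α^20(6) = 6.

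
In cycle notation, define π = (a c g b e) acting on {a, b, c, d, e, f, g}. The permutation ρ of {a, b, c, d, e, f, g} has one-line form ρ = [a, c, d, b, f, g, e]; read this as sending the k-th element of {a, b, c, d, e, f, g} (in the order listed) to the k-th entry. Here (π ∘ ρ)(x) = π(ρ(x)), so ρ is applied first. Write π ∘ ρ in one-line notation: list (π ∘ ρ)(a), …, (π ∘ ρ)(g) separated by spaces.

c g d e f b a

(π ∘ ρ)(x) = π(ρ(x)). Computing each image: π(ρ(a)) = π(a) = c, π(ρ(b)) = π(c) = g, π(ρ(c)) = π(d) = d, π(ρ(d)) = π(b) = e, π(ρ(e)) = π(f) = f, π(ρ(f)) = π(g) = b, π(ρ(g)) = π(e) = a.
Hence π ∘ ρ = [c g d e f b a].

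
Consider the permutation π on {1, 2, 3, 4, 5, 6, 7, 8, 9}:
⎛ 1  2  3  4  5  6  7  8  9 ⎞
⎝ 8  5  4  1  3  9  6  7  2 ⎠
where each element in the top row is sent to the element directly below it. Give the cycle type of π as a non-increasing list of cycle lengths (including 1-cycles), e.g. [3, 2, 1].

The disjoint cycles are (1, 8, 7, 6, 9, 2, 5, 3, 4), with lengths 9 in non-increasing order.

[9]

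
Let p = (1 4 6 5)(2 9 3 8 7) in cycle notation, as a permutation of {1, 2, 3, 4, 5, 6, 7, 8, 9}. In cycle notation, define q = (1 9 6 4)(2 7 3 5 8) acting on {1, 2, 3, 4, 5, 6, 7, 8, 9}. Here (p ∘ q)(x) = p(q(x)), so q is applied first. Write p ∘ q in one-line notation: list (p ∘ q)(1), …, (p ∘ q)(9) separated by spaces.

3 2 1 4 7 6 8 9 5

(p ∘ q)(x) = p(q(x)). Computing each image: p(q(1)) = p(9) = 3, p(q(2)) = p(7) = 2, p(q(3)) = p(5) = 1, p(q(4)) = p(1) = 4, p(q(5)) = p(8) = 7, p(q(6)) = p(4) = 6, p(q(7)) = p(3) = 8, p(q(8)) = p(2) = 9, p(q(9)) = p(6) = 5.
Hence p ∘ q = [3 2 1 4 7 6 8 9 5].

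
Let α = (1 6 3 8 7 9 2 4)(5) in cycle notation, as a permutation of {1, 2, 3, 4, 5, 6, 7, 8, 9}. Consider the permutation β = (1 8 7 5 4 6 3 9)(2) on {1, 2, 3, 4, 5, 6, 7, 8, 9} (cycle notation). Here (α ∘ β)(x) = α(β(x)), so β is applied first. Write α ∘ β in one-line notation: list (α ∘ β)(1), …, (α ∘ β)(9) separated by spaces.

Chase each element through β then α: 1 → 8 → 7; 2 → 2 → 4; 3 → 9 → 2; 4 → 6 → 3; 5 → 4 → 1; 6 → 3 → 8; 7 → 5 → 5; 8 → 7 → 9; 9 → 1 → 6.
Collecting the images, α ∘ β = [7 4 2 3 1 8 5 9 6].

7 4 2 3 1 8 5 9 6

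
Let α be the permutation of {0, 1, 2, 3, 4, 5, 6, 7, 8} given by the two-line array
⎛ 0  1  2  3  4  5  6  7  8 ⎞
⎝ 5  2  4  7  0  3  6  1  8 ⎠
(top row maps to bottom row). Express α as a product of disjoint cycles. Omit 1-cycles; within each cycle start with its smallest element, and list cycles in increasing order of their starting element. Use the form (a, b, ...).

(0, 5, 3, 7, 1, 2, 4)

From 0: 0 → 5 → 3 → 7 → 1 → 2 → 4 → 0, closing the cycle (0, 5, 3, 7, 1, 2, 4).
Repeating from the next unused element and collecting all non-trivial cycles gives (0, 5, 3, 7, 1, 2, 4).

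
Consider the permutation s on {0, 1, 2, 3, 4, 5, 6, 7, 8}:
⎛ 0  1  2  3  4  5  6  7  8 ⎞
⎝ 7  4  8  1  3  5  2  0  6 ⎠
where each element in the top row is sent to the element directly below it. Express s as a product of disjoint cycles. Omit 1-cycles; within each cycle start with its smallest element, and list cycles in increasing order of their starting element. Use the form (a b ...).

(0 7)(1 4 3)(2 8 6)

Start at 0 and follow images: 0 → 7 → 0, giving the cycle (0 7).
Continuing from each remaining unvisited element yields (0 7)(1 4 3)(2 8 6).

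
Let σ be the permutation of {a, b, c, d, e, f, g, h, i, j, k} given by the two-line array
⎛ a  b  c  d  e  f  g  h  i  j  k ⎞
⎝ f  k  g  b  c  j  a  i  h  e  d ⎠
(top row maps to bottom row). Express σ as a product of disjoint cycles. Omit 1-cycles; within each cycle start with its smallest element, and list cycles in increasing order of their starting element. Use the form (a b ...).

Iterating σ from a gives a → f → j → e → c → g → a; that is the 6-cycle (a f j e c g).
Continuing from each remaining unvisited element yields (a f j e c g)(b k d)(h i).

(a f j e c g)(b k d)(h i)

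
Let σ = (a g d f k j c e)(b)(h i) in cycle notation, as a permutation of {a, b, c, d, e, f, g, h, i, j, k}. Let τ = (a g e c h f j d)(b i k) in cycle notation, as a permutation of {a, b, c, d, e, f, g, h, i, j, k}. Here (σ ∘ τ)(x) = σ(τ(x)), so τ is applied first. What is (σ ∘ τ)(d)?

g

τ(d) = a, then σ(a) = g; composing gives (σ ∘ τ)(d) = g.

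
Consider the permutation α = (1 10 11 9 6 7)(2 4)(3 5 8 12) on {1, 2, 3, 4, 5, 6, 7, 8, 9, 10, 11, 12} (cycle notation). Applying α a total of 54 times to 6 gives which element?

6

6 lies in the 6-cycle (1 10 11 9 6 7).
Since the cycle has length 6, α^54 acts on it the same as α^0 (54 mod 6 = 0).
So α^54(6) = 6.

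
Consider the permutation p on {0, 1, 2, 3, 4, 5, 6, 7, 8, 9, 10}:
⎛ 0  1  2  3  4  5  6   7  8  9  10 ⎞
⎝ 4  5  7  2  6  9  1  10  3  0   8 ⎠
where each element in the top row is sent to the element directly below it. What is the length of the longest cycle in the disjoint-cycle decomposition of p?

Decomposing into disjoint cycles gives (0, 4, 6, 1, 5, 9)(2, 7, 10, 8, 3); the longest has length 6.

6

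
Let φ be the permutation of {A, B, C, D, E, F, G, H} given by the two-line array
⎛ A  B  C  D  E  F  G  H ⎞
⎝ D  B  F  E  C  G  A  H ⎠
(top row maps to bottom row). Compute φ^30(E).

Tracing E → C → … returns to E after 6 steps, so E lies in a 6-cycle (A D E C F G).
Powers repeat with period 6 on this cycle, and 30 mod 6 = 0, so φ^30(E) = φ^0(E).
So φ^30(E) = E.

E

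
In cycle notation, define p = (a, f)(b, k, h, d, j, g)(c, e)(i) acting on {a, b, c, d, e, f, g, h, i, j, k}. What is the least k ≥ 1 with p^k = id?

6

The disjoint cycles have lengths 6, 2, 2, 1.
Since disjoint cycles commute, ord(p) = lcm(6, 2, 2) = 6.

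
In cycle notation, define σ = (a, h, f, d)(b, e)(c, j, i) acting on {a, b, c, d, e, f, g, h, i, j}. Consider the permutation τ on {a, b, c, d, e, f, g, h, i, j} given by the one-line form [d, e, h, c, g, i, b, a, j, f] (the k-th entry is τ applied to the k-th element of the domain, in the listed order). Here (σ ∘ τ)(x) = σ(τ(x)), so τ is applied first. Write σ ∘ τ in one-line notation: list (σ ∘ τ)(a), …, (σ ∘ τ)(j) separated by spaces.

a b f j g c e h i d

For each element, apply τ then σ: a → d → a; b → e → b; c → h → f; d → c → j; e → g → g; f → i → c; g → b → e; h → a → h; i → j → i; j → f → d.
Collecting the images, σ ∘ τ = [a b f j g c e h i d].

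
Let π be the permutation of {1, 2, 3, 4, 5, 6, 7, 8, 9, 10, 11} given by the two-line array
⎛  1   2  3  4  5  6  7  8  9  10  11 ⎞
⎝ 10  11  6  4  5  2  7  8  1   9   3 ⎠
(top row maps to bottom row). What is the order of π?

Decomposing into disjoint cycles gives cycle lengths 4, 3, 1, 1, 1, 1.
The order of π is the least common multiple of its cycle lengths: lcm(4, 3) = 12.

12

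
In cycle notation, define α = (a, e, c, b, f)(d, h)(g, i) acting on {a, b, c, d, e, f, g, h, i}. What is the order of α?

10

The cycle type of α is (5, 2, 2).
Since disjoint cycles commute, ord(α) = lcm(5, 2, 2) = 10.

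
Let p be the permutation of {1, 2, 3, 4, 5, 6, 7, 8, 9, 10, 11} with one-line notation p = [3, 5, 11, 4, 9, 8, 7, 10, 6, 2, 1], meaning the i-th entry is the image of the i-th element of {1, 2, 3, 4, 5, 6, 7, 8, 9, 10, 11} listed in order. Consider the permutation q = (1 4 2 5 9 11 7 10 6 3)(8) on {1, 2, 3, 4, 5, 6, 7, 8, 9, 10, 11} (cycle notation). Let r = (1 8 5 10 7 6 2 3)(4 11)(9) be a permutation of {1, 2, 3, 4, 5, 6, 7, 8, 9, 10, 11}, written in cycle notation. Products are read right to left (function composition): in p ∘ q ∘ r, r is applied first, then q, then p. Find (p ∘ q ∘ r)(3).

4

(p ∘ q ∘ r)(3) = p(q(r(3))). r(3) = 1, then q(1) = 4, then p(4) = 4, so the result is 4.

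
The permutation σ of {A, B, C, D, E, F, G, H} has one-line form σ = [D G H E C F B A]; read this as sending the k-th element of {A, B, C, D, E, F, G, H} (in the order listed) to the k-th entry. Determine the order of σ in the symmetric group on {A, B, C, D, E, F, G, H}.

10

Decomposing into disjoint cycles gives cycle lengths 5, 2, 1.
The order is lcm(5, 2) = 10.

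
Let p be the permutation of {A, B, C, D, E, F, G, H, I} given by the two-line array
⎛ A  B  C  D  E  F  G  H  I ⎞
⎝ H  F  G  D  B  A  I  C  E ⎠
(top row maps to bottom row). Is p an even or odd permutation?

odd

In disjoint-cycle form the cycle lengths are 8, 1.
A cycle is odd iff its length is even; p has 1 even-length cycle, so sgn(p) = (−1)^1 and p is odd.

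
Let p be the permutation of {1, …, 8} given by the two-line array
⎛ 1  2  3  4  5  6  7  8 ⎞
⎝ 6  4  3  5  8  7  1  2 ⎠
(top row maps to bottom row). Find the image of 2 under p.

The entry below 2 in the array is 4, so p(2) = 4.

4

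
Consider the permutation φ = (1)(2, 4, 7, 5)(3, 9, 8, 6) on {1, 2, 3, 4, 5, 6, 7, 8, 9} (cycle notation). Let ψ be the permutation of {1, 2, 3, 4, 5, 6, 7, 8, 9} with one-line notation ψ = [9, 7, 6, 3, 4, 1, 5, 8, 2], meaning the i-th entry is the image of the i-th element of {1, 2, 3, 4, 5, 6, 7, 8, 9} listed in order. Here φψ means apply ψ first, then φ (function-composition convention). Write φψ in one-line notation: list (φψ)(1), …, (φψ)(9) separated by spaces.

8 5 3 9 7 1 2 6 4

(φψ)(x) = φ(ψ(x)). Computing each image: φ(ψ(1)) = φ(9) = 8, φ(ψ(2)) = φ(7) = 5, φ(ψ(3)) = φ(6) = 3, φ(ψ(4)) = φ(3) = 9, φ(ψ(5)) = φ(4) = 7, φ(ψ(6)) = φ(1) = 1, φ(ψ(7)) = φ(5) = 2, φ(ψ(8)) = φ(8) = 6, φ(ψ(9)) = φ(2) = 4.
Hence φψ = [8 5 3 9 7 1 2 6 4].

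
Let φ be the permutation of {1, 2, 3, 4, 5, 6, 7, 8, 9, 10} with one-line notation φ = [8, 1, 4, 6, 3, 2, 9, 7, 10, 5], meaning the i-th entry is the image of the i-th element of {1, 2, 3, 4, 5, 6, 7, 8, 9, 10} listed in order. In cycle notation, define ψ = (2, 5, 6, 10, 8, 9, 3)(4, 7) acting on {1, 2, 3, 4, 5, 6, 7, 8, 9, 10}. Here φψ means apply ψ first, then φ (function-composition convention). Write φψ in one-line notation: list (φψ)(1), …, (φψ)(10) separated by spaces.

For each element, apply ψ then φ: 1 → 1 → 8; 2 → 5 → 3; 3 → 2 → 1; 4 → 7 → 9; 5 → 6 → 2; 6 → 10 → 5; 7 → 4 → 6; 8 → 9 → 10; 9 → 3 → 4; 10 → 8 → 7.
Collecting the images, φψ = [8 3 1 9 2 5 6 10 4 7].

8 3 1 9 2 5 6 10 4 7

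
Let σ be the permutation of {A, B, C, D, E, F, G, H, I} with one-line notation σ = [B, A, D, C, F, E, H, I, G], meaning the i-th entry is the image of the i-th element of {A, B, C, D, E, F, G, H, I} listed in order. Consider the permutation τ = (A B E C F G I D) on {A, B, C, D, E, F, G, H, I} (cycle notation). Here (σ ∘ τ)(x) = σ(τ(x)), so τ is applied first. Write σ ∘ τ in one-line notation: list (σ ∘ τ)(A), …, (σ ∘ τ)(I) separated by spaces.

(σ ∘ τ)(x) = σ(τ(x)). Computing each image: σ(τ(A)) = σ(B) = A, σ(τ(B)) = σ(E) = F, σ(τ(C)) = σ(F) = E, σ(τ(D)) = σ(A) = B, σ(τ(E)) = σ(C) = D, σ(τ(F)) = σ(G) = H, σ(τ(G)) = σ(I) = G, σ(τ(H)) = σ(H) = I, σ(τ(I)) = σ(D) = C.
Hence σ ∘ τ = [A F E B D H G I C].

A F E B D H G I C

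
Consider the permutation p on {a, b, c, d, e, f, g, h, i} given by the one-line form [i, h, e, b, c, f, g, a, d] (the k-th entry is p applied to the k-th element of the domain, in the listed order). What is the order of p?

10

The disjoint-cycle form of p has cycle lengths 5, 2, 1, 1.
The order of p is the least common multiple of its cycle lengths: lcm(5, 2) = 10.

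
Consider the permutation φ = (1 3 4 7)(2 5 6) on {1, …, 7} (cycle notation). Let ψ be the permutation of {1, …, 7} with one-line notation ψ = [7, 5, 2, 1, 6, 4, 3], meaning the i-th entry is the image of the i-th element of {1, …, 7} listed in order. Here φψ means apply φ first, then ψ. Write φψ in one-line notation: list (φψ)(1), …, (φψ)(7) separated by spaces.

For each element, apply φ then ψ: 1 → 3 → 2; 2 → 5 → 6; 3 → 4 → 1; 4 → 7 → 3; 5 → 6 → 4; 6 → 2 → 5; 7 → 1 → 7.
Collecting the images, φψ = [2 6 1 3 4 5 7].

2 6 1 3 4 5 7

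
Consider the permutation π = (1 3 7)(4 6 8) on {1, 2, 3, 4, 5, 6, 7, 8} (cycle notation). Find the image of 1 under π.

3

Within (1 3 7), 1 ↦ 3.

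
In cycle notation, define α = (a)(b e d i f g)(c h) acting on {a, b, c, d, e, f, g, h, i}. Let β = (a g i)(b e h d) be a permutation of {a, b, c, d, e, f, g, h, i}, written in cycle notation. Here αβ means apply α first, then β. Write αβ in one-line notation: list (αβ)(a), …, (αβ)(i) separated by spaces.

(αβ)(x) = β(α(x)). Computing each image: β(α(a)) = β(a) = g, β(α(b)) = β(e) = h, β(α(c)) = β(h) = d, β(α(d)) = β(i) = a, β(α(e)) = β(d) = b, β(α(f)) = β(g) = i, β(α(g)) = β(b) = e, β(α(h)) = β(c) = c, β(α(i)) = β(f) = f.
Hence αβ = [g h d a b i e c f].

g h d a b i e c f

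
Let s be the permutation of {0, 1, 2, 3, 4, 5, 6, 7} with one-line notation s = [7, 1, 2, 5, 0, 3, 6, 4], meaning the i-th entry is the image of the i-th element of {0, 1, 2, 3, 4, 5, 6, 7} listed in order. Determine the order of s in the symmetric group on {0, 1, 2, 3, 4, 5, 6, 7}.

Writing s as disjoint cycles, the cycle lengths are 3, 2, 1, 1, 1.
Since disjoint cycles commute, ord(s) = lcm(3, 2) = 6.

6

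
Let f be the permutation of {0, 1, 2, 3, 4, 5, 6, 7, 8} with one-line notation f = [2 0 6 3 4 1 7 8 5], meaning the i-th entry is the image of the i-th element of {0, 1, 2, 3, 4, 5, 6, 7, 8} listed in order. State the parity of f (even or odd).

In disjoint-cycle form the cycle lengths are 7, 1, 1.
A cycle of length ℓ contributes ℓ−1 transpositions, so f is a product of 6 transpositions — even.

even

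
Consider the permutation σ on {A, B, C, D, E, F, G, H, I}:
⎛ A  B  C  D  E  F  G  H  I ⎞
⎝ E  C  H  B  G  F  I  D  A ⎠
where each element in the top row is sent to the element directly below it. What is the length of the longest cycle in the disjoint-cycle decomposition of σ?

Decomposing into disjoint cycles gives (A, E, G, I)(B, C, H, D); the longest has length 4.

4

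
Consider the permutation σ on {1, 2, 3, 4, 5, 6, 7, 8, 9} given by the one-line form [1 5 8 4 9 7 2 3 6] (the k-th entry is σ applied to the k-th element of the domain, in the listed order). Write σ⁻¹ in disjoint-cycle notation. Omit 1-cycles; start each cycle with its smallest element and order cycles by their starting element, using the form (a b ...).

First write σ in disjoint cycles: (2 5 9 6 7)(3 8).
The inverse reverses every cycle; in canonical form, σ⁻¹ = (2 7 6 9 5)(3 8).

(2 7 6 9 5)(3 8)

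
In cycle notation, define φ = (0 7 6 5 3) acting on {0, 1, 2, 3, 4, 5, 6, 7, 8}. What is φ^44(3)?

5

3 lies in the 5-cycle (0 7 6 5 3).
Since the cycle has length 5, φ^44 acts on it the same as φ^4 (44 mod 5 = 4).
Stepping 4 places around the cycle: 3 → 0 → 7 → 6 → 5.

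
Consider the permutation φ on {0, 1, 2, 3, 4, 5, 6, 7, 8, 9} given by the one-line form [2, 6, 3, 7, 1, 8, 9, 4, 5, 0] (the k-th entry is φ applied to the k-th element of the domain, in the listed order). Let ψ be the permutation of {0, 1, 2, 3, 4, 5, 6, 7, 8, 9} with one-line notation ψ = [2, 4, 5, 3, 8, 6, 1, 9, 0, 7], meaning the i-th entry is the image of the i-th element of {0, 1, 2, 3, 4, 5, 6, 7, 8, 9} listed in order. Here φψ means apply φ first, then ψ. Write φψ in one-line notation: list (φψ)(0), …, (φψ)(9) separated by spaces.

(φψ)(x) = ψ(φ(x)). Computing each image: ψ(φ(0)) = ψ(2) = 5, ψ(φ(1)) = ψ(6) = 1, ψ(φ(2)) = ψ(3) = 3, ψ(φ(3)) = ψ(7) = 9, ψ(φ(4)) = ψ(1) = 4, ψ(φ(5)) = ψ(8) = 0, ψ(φ(6)) = ψ(9) = 7, ψ(φ(7)) = ψ(4) = 8, ψ(φ(8)) = ψ(5) = 6, ψ(φ(9)) = ψ(0) = 2.
Hence φψ = [5 1 3 9 4 0 7 8 6 2].

5 1 3 9 4 0 7 8 6 2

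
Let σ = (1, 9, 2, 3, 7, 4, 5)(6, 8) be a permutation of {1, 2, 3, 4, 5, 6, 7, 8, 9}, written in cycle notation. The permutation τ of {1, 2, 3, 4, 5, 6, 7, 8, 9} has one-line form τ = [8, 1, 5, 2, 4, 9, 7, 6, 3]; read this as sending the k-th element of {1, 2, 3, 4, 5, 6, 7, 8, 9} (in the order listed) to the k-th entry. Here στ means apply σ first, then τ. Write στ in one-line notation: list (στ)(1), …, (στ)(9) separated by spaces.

3 5 7 4 8 6 2 9 1

Chase each element through σ then τ: 1 → 9 → 3; 2 → 3 → 5; 3 → 7 → 7; 4 → 5 → 4; 5 → 1 → 8; 6 → 8 → 6; 7 → 4 → 2; 8 → 6 → 9; 9 → 2 → 1.
Collecting the images, στ = [3 5 7 4 8 6 2 9 1].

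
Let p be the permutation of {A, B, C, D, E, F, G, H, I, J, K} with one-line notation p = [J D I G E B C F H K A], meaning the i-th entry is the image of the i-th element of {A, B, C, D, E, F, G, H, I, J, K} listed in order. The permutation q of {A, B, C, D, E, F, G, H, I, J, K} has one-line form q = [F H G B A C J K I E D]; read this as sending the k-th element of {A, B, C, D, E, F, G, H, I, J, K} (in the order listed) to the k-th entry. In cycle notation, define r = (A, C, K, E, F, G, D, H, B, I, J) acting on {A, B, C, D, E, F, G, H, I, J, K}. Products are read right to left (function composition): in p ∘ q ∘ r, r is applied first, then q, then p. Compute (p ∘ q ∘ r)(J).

B

Apply the permutations in order: r(J) = A, then q(A) = F, then p(F) = B. So (p ∘ q ∘ r)(J) = B.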